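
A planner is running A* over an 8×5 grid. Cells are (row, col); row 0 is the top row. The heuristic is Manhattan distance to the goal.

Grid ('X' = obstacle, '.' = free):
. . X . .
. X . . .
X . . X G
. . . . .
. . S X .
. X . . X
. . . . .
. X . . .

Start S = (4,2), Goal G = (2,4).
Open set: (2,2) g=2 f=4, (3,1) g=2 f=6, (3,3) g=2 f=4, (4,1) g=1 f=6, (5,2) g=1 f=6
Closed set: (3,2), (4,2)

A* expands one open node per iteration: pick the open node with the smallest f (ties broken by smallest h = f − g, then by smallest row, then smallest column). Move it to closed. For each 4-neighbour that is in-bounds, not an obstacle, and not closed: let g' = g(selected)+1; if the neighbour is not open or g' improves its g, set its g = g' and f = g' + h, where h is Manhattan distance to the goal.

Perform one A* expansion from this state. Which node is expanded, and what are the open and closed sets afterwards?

expanded=(2,2); open=[(1,2) g=3 f=6, (2,1) g=3 f=6, (3,1) g=2 f=6, (3,3) g=2 f=4, (4,1) g=1 f=6, (5,2) g=1 f=6]; closed=[(2,2), (3,2), (4,2)]

step 1: expand (2,2) (f=4, h=2) → closed; open now [(1,2) g=3 f=6, (2,1) g=3 f=6, (3,1) g=2 f=6, (3,3) g=2 f=4, (4,1) g=1 f=6, (5,2) g=1 f=6]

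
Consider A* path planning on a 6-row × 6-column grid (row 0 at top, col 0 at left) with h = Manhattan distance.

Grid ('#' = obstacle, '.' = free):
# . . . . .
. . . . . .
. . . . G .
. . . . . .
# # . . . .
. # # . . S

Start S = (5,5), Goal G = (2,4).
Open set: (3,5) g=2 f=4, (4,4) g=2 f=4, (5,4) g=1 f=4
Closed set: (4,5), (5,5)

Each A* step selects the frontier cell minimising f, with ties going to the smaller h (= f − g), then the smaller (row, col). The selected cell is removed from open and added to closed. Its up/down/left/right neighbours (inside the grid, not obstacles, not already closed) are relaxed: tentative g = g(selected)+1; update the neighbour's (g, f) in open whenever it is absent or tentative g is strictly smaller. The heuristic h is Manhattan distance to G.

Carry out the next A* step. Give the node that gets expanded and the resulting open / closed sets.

step 1: expand (3,5) (f=4, h=2) → closed; open now [(2,5) g=3 f=4, (3,4) g=3 f=4, (4,4) g=2 f=4, (5,4) g=1 f=4]

expanded=(3,5); open=[(2,5) g=3 f=4, (3,4) g=3 f=4, (4,4) g=2 f=4, (5,4) g=1 f=4]; closed=[(3,5), (4,5), (5,5)]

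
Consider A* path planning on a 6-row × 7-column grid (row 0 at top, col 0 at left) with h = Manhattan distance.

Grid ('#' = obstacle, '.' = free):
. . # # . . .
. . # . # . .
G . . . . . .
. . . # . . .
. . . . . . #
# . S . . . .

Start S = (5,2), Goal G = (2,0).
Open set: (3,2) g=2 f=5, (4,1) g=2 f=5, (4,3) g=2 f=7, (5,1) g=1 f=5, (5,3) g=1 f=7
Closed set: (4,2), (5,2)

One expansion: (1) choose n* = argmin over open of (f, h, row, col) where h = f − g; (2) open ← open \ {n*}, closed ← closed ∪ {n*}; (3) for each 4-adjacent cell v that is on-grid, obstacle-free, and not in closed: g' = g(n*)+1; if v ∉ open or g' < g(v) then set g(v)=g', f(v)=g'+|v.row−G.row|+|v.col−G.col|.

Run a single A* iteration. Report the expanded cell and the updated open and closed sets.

expanded=(3,2); open=[(2,2) g=3 f=5, (3,1) g=3 f=5, (4,1) g=2 f=5, (4,3) g=2 f=7, (5,1) g=1 f=5, (5,3) g=1 f=7]; closed=[(3,2), (4,2), (5,2)]

step 1: expand (3,2) (f=5, h=3) → closed; open now [(2,2) g=3 f=5, (3,1) g=3 f=5, (4,1) g=2 f=5, (4,3) g=2 f=7, (5,1) g=1 f=5, (5,3) g=1 f=7]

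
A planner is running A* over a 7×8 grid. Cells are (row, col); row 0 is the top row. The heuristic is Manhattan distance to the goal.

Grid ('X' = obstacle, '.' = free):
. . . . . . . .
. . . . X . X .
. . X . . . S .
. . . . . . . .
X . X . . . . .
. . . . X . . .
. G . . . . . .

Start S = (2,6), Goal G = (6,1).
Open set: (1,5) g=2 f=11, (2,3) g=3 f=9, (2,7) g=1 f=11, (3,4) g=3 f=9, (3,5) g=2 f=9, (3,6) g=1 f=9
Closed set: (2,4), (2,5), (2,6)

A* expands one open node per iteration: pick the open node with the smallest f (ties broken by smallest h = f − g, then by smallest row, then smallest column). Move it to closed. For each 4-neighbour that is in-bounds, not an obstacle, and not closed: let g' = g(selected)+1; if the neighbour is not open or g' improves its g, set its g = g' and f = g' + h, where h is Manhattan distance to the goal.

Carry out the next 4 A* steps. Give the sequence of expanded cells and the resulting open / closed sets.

order=[(2,3) → (3,3) → (3,2) → (3,1)]; open=[(1,3) g=4 f=11, (1,5) g=2 f=11, (2,1) g=7 f=11, (2,7) g=1 f=11, (3,0) g=7 f=11, (3,4) g=3 f=9, (3,5) g=2 f=9, (3,6) g=1 f=9, (4,1) g=7 f=9, (4,3) g=5 f=9]; closed=[(2,3), (2,4), (2,5), (2,6), (3,1), (3,2), (3,3)]

step 1: expand (2,3) (f=9, h=6) → closed; open now [(1,3) g=4 f=11, (1,5) g=2 f=11, (2,7) g=1 f=11, (3,3) g=4 f=9, (3,4) g=3 f=9, (3,5) g=2 f=9, (3,6) g=1 f=9]
step 2: expand (3,3) (f=9, h=5) → closed; open now [(1,3) g=4 f=11, (1,5) g=2 f=11, (2,7) g=1 f=11, (3,2) g=5 f=9, (3,4) g=3 f=9, (3,5) g=2 f=9, (3,6) g=1 f=9, (4,3) g=5 f=9]
step 3: expand (3,2) (f=9, h=4) → closed; open now [(1,3) g=4 f=11, (1,5) g=2 f=11, (2,7) g=1 f=11, (3,1) g=6 f=9, (3,4) g=3 f=9, (3,5) g=2 f=9, (3,6) g=1 f=9, (4,3) g=5 f=9]
step 4: expand (3,1) (f=9, h=3) → closed; open now [(1,3) g=4 f=11, (1,5) g=2 f=11, (2,1) g=7 f=11, (2,7) g=1 f=11, (3,0) g=7 f=11, (3,4) g=3 f=9, (3,5) g=2 f=9, (3,6) g=1 f=9, (4,1) g=7 f=9, (4,3) g=5 f=9]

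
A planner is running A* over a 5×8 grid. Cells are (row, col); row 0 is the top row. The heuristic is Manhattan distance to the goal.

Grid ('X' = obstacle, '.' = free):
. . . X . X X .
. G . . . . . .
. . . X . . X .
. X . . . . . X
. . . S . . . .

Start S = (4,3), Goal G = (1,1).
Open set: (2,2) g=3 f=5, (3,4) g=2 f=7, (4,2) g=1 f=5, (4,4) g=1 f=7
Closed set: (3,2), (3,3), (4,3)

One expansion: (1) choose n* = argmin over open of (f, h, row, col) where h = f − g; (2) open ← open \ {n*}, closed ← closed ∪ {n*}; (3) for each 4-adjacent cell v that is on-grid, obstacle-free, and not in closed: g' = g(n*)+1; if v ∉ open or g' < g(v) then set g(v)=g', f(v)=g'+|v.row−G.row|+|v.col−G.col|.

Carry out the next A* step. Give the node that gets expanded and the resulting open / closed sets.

step 1: expand (2,2) (f=5, h=2) → closed; open now [(1,2) g=4 f=5, (2,1) g=4 f=5, (3,4) g=2 f=7, (4,2) g=1 f=5, (4,4) g=1 f=7]

expanded=(2,2); open=[(1,2) g=4 f=5, (2,1) g=4 f=5, (3,4) g=2 f=7, (4,2) g=1 f=5, (4,4) g=1 f=7]; closed=[(2,2), (3,2), (3,3), (4,3)]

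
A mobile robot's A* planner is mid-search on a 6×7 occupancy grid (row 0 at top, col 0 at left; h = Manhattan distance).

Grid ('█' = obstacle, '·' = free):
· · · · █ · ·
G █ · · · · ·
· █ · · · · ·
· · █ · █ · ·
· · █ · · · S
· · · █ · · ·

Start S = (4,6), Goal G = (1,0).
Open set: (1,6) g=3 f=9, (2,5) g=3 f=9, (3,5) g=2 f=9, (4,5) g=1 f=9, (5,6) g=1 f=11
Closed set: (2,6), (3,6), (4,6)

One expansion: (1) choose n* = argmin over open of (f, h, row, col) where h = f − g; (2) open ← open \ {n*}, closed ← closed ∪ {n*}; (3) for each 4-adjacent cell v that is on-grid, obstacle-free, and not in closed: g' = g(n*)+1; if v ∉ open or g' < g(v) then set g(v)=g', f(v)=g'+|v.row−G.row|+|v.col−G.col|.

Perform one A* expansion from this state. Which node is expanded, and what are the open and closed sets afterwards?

expanded=(1,6); open=[(0,6) g=4 f=11, (1,5) g=4 f=9, (2,5) g=3 f=9, (3,5) g=2 f=9, (4,5) g=1 f=9, (5,6) g=1 f=11]; closed=[(1,6), (2,6), (3,6), (4,6)]

step 1: expand (1,6) (f=9, h=6) → closed; open now [(0,6) g=4 f=11, (1,5) g=4 f=9, (2,5) g=3 f=9, (3,5) g=2 f=9, (4,5) g=1 f=9, (5,6) g=1 f=11]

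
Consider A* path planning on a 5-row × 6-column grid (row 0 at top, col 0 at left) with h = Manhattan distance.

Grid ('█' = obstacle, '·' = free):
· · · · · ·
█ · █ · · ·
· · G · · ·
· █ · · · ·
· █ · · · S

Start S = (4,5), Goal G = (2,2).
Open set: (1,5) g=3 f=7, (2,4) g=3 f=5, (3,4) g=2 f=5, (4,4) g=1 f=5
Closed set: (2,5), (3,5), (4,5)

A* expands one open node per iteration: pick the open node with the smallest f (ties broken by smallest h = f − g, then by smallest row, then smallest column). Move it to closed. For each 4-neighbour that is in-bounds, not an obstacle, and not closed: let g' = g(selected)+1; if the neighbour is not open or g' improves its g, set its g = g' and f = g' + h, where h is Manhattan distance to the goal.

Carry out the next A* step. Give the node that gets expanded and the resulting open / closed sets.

expanded=(2,4); open=[(1,4) g=4 f=7, (1,5) g=3 f=7, (2,3) g=4 f=5, (3,4) g=2 f=5, (4,4) g=1 f=5]; closed=[(2,4), (2,5), (3,5), (4,5)]

step 1: expand (2,4) (f=5, h=2) → closed; open now [(1,4) g=4 f=7, (1,5) g=3 f=7, (2,3) g=4 f=5, (3,4) g=2 f=5, (4,4) g=1 f=5]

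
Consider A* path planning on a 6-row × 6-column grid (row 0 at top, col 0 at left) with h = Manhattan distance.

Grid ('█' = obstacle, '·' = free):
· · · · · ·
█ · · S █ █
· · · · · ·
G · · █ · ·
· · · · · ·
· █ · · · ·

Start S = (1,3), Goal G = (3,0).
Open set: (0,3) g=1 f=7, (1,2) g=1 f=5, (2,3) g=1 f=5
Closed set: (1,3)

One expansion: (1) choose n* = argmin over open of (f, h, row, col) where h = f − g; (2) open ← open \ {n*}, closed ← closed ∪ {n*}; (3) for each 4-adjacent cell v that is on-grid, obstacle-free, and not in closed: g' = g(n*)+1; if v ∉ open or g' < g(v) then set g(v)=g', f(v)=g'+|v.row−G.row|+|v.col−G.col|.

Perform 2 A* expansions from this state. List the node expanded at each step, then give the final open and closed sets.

order=[(1,2) → (1,1)]; open=[(0,1) g=3 f=7, (0,2) g=2 f=7, (0,3) g=1 f=7, (2,1) g=3 f=5, (2,2) g=2 f=5, (2,3) g=1 f=5]; closed=[(1,1), (1,2), (1,3)]

step 1: expand (1,2) (f=5, h=4) → closed; open now [(0,2) g=2 f=7, (0,3) g=1 f=7, (1,1) g=2 f=5, (2,2) g=2 f=5, (2,3) g=1 f=5]
step 2: expand (1,1) (f=5, h=3) → closed; open now [(0,1) g=3 f=7, (0,2) g=2 f=7, (0,3) g=1 f=7, (2,1) g=3 f=5, (2,2) g=2 f=5, (2,3) g=1 f=5]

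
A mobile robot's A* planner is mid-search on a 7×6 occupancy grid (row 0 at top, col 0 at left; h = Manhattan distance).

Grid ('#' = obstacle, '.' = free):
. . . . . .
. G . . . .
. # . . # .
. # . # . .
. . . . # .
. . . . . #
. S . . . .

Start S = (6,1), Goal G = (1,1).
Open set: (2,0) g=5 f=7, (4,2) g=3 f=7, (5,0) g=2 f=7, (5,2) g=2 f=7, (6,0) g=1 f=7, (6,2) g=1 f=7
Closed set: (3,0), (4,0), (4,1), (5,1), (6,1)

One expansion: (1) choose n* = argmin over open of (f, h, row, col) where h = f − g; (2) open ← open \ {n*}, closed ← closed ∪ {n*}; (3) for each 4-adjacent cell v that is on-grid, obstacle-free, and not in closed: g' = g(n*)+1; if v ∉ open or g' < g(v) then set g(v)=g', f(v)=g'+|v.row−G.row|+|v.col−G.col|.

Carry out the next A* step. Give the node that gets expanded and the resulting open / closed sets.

step 1: expand (2,0) (f=7, h=2) → closed; open now [(1,0) g=6 f=7, (4,2) g=3 f=7, (5,0) g=2 f=7, (5,2) g=2 f=7, (6,0) g=1 f=7, (6,2) g=1 f=7]

expanded=(2,0); open=[(1,0) g=6 f=7, (4,2) g=3 f=7, (5,0) g=2 f=7, (5,2) g=2 f=7, (6,0) g=1 f=7, (6,2) g=1 f=7]; closed=[(2,0), (3,0), (4,0), (4,1), (5,1), (6,1)]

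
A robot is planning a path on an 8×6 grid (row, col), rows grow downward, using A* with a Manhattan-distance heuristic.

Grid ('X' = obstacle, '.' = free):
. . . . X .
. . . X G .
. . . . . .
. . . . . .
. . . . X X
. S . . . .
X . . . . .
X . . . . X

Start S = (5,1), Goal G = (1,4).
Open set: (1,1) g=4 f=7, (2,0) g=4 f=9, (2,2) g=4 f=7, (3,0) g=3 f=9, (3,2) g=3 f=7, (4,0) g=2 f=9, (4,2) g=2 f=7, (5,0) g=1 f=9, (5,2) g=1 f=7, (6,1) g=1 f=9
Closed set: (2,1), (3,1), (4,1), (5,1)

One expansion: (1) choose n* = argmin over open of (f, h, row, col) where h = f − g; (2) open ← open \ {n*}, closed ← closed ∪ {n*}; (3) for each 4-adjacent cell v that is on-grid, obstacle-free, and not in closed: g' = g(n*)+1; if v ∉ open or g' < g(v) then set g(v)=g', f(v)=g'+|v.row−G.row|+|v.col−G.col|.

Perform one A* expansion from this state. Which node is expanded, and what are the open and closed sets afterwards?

step 1: expand (1,1) (f=7, h=3) → closed; open now [(0,1) g=5 f=9, (1,0) g=5 f=9, (1,2) g=5 f=7, (2,0) g=4 f=9, (2,2) g=4 f=7, (3,0) g=3 f=9, (3,2) g=3 f=7, (4,0) g=2 f=9, (4,2) g=2 f=7, (5,0) g=1 f=9, (5,2) g=1 f=7, (6,1) g=1 f=9]

expanded=(1,1); open=[(0,1) g=5 f=9, (1,0) g=5 f=9, (1,2) g=5 f=7, (2,0) g=4 f=9, (2,2) g=4 f=7, (3,0) g=3 f=9, (3,2) g=3 f=7, (4,0) g=2 f=9, (4,2) g=2 f=7, (5,0) g=1 f=9, (5,2) g=1 f=7, (6,1) g=1 f=9]; closed=[(1,1), (2,1), (3,1), (4,1), (5,1)]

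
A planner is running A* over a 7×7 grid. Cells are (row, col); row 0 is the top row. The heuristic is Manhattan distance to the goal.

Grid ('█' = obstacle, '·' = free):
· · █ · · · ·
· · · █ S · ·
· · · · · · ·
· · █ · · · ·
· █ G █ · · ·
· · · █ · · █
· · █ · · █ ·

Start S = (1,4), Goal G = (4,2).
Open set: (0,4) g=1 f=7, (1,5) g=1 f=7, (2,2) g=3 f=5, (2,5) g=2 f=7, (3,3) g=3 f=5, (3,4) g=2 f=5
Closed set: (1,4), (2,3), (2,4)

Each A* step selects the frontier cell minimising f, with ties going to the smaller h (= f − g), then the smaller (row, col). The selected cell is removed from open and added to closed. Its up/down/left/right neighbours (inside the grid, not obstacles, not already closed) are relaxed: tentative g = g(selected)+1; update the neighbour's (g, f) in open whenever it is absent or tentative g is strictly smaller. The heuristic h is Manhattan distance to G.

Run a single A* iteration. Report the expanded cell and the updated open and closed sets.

expanded=(2,2); open=[(0,4) g=1 f=7, (1,2) g=4 f=7, (1,5) g=1 f=7, (2,1) g=4 f=7, (2,5) g=2 f=7, (3,3) g=3 f=5, (3,4) g=2 f=5]; closed=[(1,4), (2,2), (2,3), (2,4)]

step 1: expand (2,2) (f=5, h=2) → closed; open now [(0,4) g=1 f=7, (1,2) g=4 f=7, (1,5) g=1 f=7, (2,1) g=4 f=7, (2,5) g=2 f=7, (3,3) g=3 f=5, (3,4) g=2 f=5]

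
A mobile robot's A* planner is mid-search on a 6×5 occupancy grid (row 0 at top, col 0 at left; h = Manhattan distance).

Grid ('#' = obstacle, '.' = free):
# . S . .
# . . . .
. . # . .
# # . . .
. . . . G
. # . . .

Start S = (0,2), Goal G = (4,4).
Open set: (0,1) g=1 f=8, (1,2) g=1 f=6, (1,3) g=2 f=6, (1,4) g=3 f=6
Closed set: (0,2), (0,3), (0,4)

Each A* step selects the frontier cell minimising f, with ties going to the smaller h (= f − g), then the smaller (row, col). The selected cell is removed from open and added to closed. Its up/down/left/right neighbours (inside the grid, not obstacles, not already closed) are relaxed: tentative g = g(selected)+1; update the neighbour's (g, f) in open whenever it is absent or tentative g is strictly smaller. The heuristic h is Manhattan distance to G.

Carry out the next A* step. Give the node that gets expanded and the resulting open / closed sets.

expanded=(1,4); open=[(0,1) g=1 f=8, (1,2) g=1 f=6, (1,3) g=2 f=6, (2,4) g=4 f=6]; closed=[(0,2), (0,3), (0,4), (1,4)]

step 1: expand (1,4) (f=6, h=3) → closed; open now [(0,1) g=1 f=8, (1,2) g=1 f=6, (1,3) g=2 f=6, (2,4) g=4 f=6]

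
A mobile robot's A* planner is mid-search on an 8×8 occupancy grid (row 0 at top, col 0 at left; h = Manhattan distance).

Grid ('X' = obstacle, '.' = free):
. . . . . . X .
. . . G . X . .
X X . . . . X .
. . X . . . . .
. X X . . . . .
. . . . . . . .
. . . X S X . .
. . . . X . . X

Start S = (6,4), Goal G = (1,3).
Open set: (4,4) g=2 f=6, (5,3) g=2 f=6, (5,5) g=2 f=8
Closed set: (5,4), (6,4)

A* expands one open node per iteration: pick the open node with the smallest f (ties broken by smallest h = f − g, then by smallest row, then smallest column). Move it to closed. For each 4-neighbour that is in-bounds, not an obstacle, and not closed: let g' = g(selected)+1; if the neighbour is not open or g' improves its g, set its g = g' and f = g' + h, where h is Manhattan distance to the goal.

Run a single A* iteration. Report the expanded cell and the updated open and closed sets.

expanded=(4,4); open=[(3,4) g=3 f=6, (4,3) g=3 f=6, (4,5) g=3 f=8, (5,3) g=2 f=6, (5,5) g=2 f=8]; closed=[(4,4), (5,4), (6,4)]

step 1: expand (4,4) (f=6, h=4) → closed; open now [(3,4) g=3 f=6, (4,3) g=3 f=6, (4,5) g=3 f=8, (5,3) g=2 f=6, (5,5) g=2 f=8]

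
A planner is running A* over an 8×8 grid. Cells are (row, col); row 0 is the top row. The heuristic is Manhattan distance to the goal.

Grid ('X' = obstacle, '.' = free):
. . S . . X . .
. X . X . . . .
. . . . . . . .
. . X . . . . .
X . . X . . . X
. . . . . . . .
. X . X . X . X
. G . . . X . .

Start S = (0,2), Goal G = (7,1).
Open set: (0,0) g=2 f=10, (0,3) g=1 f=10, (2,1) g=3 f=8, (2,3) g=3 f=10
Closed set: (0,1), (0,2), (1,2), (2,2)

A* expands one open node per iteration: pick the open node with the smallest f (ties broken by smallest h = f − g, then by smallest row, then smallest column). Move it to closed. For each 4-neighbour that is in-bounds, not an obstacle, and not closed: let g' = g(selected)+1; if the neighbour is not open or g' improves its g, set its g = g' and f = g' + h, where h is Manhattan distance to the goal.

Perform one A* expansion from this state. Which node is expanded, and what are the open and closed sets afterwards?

expanded=(2,1); open=[(0,0) g=2 f=10, (0,3) g=1 f=10, (2,0) g=4 f=10, (2,3) g=3 f=10, (3,1) g=4 f=8]; closed=[(0,1), (0,2), (1,2), (2,1), (2,2)]

step 1: expand (2,1) (f=8, h=5) → closed; open now [(0,0) g=2 f=10, (0,3) g=1 f=10, (2,0) g=4 f=10, (2,3) g=3 f=10, (3,1) g=4 f=8]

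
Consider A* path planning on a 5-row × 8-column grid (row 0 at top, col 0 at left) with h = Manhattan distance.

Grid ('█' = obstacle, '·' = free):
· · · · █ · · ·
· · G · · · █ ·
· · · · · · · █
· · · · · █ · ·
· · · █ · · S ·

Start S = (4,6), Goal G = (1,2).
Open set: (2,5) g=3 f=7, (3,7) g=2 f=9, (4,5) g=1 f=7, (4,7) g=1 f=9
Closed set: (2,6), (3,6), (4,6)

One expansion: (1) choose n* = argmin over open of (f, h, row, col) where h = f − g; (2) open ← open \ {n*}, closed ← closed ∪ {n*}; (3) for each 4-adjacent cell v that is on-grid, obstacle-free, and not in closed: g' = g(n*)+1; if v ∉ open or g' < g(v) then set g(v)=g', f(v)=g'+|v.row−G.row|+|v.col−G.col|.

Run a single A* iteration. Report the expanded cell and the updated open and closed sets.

expanded=(2,5); open=[(1,5) g=4 f=7, (2,4) g=4 f=7, (3,7) g=2 f=9, (4,5) g=1 f=7, (4,7) g=1 f=9]; closed=[(2,5), (2,6), (3,6), (4,6)]

step 1: expand (2,5) (f=7, h=4) → closed; open now [(1,5) g=4 f=7, (2,4) g=4 f=7, (3,7) g=2 f=9, (4,5) g=1 f=7, (4,7) g=1 f=9]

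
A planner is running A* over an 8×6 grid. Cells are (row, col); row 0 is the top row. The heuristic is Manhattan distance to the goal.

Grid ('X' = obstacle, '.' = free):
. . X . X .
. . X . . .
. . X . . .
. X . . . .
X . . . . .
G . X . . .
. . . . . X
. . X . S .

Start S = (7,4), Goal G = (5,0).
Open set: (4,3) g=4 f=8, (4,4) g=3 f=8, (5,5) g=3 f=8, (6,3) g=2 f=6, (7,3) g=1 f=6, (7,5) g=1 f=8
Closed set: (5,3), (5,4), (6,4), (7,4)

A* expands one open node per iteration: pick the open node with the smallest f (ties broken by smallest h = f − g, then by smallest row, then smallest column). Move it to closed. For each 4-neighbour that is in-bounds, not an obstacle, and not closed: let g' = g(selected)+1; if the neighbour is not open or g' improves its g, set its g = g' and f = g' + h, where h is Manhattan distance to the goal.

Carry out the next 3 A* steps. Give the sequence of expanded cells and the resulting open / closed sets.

step 1: expand (6,3) (f=6, h=4) → closed; open now [(4,3) g=4 f=8, (4,4) g=3 f=8, (5,5) g=3 f=8, (6,2) g=3 f=6, (7,3) g=1 f=6, (7,5) g=1 f=8]
step 2: expand (6,2) (f=6, h=3) → closed; open now [(4,3) g=4 f=8, (4,4) g=3 f=8, (5,5) g=3 f=8, (6,1) g=4 f=6, (7,3) g=1 f=6, (7,5) g=1 f=8]
step 3: expand (6,1) (f=6, h=2) → closed; open now [(4,3) g=4 f=8, (4,4) g=3 f=8, (5,1) g=5 f=6, (5,5) g=3 f=8, (6,0) g=5 f=6, (7,1) g=5 f=8, (7,3) g=1 f=6, (7,5) g=1 f=8]

order=[(6,3) → (6,2) → (6,1)]; open=[(4,3) g=4 f=8, (4,4) g=3 f=8, (5,1) g=5 f=6, (5,5) g=3 f=8, (6,0) g=5 f=6, (7,1) g=5 f=8, (7,3) g=1 f=6, (7,5) g=1 f=8]; closed=[(5,3), (5,4), (6,1), (6,2), (6,3), (6,4), (7,4)]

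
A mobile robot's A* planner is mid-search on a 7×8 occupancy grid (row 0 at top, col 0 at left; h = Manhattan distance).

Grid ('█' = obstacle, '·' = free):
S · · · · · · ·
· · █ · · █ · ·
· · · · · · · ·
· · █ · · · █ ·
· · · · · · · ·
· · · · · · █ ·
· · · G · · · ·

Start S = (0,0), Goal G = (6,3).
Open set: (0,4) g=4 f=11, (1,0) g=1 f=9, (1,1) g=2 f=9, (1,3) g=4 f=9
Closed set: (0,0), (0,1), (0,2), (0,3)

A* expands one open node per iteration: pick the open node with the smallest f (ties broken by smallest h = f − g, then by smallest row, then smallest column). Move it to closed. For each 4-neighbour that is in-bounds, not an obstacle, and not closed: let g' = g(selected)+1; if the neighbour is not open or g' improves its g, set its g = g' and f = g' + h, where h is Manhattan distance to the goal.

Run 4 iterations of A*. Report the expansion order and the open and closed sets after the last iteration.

order=[(1,3) → (2,3) → (3,3) → (4,3)]; open=[(0,4) g=4 f=11, (1,0) g=1 f=9, (1,1) g=2 f=9, (1,4) g=5 f=11, (2,2) g=6 f=11, (2,4) g=6 f=11, (3,4) g=7 f=11, (4,2) g=8 f=11, (4,4) g=8 f=11, (5,3) g=8 f=9]; closed=[(0,0), (0,1), (0,2), (0,3), (1,3), (2,3), (3,3), (4,3)]

step 1: expand (1,3) (f=9, h=5) → closed; open now [(0,4) g=4 f=11, (1,0) g=1 f=9, (1,1) g=2 f=9, (1,4) g=5 f=11, (2,3) g=5 f=9]
step 2: expand (2,3) (f=9, h=4) → closed; open now [(0,4) g=4 f=11, (1,0) g=1 f=9, (1,1) g=2 f=9, (1,4) g=5 f=11, (2,2) g=6 f=11, (2,4) g=6 f=11, (3,3) g=6 f=9]
step 3: expand (3,3) (f=9, h=3) → closed; open now [(0,4) g=4 f=11, (1,0) g=1 f=9, (1,1) g=2 f=9, (1,4) g=5 f=11, (2,2) g=6 f=11, (2,4) g=6 f=11, (3,4) g=7 f=11, (4,3) g=7 f=9]
step 4: expand (4,3) (f=9, h=2) → closed; open now [(0,4) g=4 f=11, (1,0) g=1 f=9, (1,1) g=2 f=9, (1,4) g=5 f=11, (2,2) g=6 f=11, (2,4) g=6 f=11, (3,4) g=7 f=11, (4,2) g=8 f=11, (4,4) g=8 f=11, (5,3) g=8 f=9]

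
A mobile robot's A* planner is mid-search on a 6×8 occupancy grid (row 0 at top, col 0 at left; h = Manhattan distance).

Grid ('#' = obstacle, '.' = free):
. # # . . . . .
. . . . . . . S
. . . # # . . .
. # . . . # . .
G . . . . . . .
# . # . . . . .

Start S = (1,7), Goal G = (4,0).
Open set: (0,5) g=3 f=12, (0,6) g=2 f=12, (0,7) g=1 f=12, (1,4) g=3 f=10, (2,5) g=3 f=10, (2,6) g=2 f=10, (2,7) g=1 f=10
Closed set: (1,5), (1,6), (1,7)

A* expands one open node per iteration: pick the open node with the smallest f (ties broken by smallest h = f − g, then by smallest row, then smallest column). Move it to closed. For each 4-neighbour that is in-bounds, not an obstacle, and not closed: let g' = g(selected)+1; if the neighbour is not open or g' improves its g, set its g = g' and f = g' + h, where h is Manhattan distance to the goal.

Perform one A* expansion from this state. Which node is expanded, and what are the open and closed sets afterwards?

expanded=(1,4); open=[(0,4) g=4 f=12, (0,5) g=3 f=12, (0,6) g=2 f=12, (0,7) g=1 f=12, (1,3) g=4 f=10, (2,5) g=3 f=10, (2,6) g=2 f=10, (2,7) g=1 f=10]; closed=[(1,4), (1,5), (1,6), (1,7)]

step 1: expand (1,4) (f=10, h=7) → closed; open now [(0,4) g=4 f=12, (0,5) g=3 f=12, (0,6) g=2 f=12, (0,7) g=1 f=12, (1,3) g=4 f=10, (2,5) g=3 f=10, (2,6) g=2 f=10, (2,7) g=1 f=10]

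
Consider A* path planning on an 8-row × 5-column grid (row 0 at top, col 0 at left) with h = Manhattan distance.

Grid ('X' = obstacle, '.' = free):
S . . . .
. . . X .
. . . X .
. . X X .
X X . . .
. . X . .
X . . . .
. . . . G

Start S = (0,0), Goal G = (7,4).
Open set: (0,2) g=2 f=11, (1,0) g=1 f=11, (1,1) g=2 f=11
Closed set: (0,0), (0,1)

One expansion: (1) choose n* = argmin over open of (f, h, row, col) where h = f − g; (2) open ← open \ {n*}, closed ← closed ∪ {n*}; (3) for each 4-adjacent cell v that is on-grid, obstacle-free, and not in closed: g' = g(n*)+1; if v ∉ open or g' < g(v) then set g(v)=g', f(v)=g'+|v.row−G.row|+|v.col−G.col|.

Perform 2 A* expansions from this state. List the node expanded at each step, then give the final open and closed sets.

order=[(0,2) → (0,3)]; open=[(0,4) g=4 f=11, (1,0) g=1 f=11, (1,1) g=2 f=11, (1,2) g=3 f=11]; closed=[(0,0), (0,1), (0,2), (0,3)]

step 1: expand (0,2) (f=11, h=9) → closed; open now [(0,3) g=3 f=11, (1,0) g=1 f=11, (1,1) g=2 f=11, (1,2) g=3 f=11]
step 2: expand (0,3) (f=11, h=8) → closed; open now [(0,4) g=4 f=11, (1,0) g=1 f=11, (1,1) g=2 f=11, (1,2) g=3 f=11]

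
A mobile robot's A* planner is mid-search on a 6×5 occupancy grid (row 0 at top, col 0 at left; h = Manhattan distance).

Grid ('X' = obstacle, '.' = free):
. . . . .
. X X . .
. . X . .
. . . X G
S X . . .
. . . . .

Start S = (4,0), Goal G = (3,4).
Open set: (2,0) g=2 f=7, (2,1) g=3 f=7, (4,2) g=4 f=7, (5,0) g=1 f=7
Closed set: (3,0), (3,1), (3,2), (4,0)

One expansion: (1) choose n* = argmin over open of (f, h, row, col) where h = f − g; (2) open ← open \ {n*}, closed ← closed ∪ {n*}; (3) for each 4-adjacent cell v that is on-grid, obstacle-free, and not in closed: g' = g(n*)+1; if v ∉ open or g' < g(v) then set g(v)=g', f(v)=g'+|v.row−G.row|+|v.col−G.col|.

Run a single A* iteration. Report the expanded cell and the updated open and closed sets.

expanded=(4,2); open=[(2,0) g=2 f=7, (2,1) g=3 f=7, (4,3) g=5 f=7, (5,0) g=1 f=7, (5,2) g=5 f=9]; closed=[(3,0), (3,1), (3,2), (4,0), (4,2)]

step 1: expand (4,2) (f=7, h=3) → closed; open now [(2,0) g=2 f=7, (2,1) g=3 f=7, (4,3) g=5 f=7, (5,0) g=1 f=7, (5,2) g=5 f=9]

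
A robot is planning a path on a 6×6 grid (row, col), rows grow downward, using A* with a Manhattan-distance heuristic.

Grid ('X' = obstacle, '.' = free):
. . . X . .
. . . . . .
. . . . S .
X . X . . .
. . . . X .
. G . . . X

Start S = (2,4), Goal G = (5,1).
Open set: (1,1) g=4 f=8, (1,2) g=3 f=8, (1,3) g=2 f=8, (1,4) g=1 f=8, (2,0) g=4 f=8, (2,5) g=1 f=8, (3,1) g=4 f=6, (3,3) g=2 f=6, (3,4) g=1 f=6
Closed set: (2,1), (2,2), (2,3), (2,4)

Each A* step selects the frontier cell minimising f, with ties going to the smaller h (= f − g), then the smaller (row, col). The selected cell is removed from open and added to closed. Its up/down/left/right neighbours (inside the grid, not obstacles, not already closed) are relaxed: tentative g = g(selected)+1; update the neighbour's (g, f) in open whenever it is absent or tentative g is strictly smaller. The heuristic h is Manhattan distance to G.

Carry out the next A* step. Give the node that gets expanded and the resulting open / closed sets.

expanded=(3,1); open=[(1,1) g=4 f=8, (1,2) g=3 f=8, (1,3) g=2 f=8, (1,4) g=1 f=8, (2,0) g=4 f=8, (2,5) g=1 f=8, (3,3) g=2 f=6, (3,4) g=1 f=6, (4,1) g=5 f=6]; closed=[(2,1), (2,2), (2,3), (2,4), (3,1)]

step 1: expand (3,1) (f=6, h=2) → closed; open now [(1,1) g=4 f=8, (1,2) g=3 f=8, (1,3) g=2 f=8, (1,4) g=1 f=8, (2,0) g=4 f=8, (2,5) g=1 f=8, (3,3) g=2 f=6, (3,4) g=1 f=6, (4,1) g=5 f=6]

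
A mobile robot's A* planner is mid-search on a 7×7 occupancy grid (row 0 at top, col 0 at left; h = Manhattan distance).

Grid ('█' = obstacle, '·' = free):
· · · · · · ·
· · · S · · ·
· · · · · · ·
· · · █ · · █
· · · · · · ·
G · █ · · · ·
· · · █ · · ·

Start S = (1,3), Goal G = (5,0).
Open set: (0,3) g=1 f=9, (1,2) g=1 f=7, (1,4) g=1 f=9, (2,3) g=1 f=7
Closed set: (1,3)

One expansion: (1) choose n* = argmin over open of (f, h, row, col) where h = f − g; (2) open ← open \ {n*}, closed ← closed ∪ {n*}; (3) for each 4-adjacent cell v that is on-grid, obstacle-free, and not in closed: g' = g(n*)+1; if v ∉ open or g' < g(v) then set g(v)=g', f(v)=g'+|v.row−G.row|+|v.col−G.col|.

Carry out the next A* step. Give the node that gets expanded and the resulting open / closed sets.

step 1: expand (1,2) (f=7, h=6) → closed; open now [(0,2) g=2 f=9, (0,3) g=1 f=9, (1,1) g=2 f=7, (1,4) g=1 f=9, (2,2) g=2 f=7, (2,3) g=1 f=7]

expanded=(1,2); open=[(0,2) g=2 f=9, (0,3) g=1 f=9, (1,1) g=2 f=7, (1,4) g=1 f=9, (2,2) g=2 f=7, (2,3) g=1 f=7]; closed=[(1,2), (1,3)]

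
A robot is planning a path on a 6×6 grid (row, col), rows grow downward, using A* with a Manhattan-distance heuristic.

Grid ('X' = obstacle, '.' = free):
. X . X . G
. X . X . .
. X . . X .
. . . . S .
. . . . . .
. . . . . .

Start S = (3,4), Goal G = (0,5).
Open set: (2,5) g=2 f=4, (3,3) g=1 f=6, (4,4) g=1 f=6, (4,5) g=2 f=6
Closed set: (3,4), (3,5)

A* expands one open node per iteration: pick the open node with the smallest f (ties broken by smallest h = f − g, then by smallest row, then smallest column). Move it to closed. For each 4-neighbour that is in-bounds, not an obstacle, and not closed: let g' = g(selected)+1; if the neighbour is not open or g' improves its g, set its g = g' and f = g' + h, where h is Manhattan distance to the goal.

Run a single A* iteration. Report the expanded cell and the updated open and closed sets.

step 1: expand (2,5) (f=4, h=2) → closed; open now [(1,5) g=3 f=4, (3,3) g=1 f=6, (4,4) g=1 f=6, (4,5) g=2 f=6]

expanded=(2,5); open=[(1,5) g=3 f=4, (3,3) g=1 f=6, (4,4) g=1 f=6, (4,5) g=2 f=6]; closed=[(2,5), (3,4), (3,5)]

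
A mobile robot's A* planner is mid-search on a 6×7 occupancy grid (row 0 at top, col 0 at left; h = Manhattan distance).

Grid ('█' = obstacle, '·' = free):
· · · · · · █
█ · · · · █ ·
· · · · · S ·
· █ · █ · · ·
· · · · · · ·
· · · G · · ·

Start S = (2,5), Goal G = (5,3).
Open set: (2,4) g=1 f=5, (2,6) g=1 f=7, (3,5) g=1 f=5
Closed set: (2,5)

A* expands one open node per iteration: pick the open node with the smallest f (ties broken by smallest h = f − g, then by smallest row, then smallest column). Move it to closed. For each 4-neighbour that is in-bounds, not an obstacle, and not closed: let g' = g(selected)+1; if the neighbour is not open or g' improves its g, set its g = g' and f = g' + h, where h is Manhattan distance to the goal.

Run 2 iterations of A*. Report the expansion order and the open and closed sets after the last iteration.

order=[(2,4) → (2,3)]; open=[(1,3) g=3 f=7, (1,4) g=2 f=7, (2,2) g=3 f=7, (2,6) g=1 f=7, (3,4) g=2 f=5, (3,5) g=1 f=5]; closed=[(2,3), (2,4), (2,5)]

step 1: expand (2,4) (f=5, h=4) → closed; open now [(1,4) g=2 f=7, (2,3) g=2 f=5, (2,6) g=1 f=7, (3,4) g=2 f=5, (3,5) g=1 f=5]
step 2: expand (2,3) (f=5, h=3) → closed; open now [(1,3) g=3 f=7, (1,4) g=2 f=7, (2,2) g=3 f=7, (2,6) g=1 f=7, (3,4) g=2 f=5, (3,5) g=1 f=5]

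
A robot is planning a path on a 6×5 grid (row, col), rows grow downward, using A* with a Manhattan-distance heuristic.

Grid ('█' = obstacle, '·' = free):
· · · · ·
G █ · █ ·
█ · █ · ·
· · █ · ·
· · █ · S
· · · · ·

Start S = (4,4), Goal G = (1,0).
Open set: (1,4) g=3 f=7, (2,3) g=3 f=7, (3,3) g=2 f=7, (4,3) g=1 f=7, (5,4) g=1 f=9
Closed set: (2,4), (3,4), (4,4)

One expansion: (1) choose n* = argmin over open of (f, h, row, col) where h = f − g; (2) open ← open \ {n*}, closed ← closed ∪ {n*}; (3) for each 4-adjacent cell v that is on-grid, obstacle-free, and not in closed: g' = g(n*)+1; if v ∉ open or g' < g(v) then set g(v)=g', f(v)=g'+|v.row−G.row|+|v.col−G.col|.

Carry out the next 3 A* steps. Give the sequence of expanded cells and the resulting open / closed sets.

step 1: expand (1,4) (f=7, h=4) → closed; open now [(0,4) g=4 f=9, (2,3) g=3 f=7, (3,3) g=2 f=7, (4,3) g=1 f=7, (5,4) g=1 f=9]
step 2: expand (2,3) (f=7, h=4) → closed; open now [(0,4) g=4 f=9, (3,3) g=2 f=7, (4,3) g=1 f=7, (5,4) g=1 f=9]
step 3: expand (3,3) (f=7, h=5) → closed; open now [(0,4) g=4 f=9, (4,3) g=1 f=7, (5,4) g=1 f=9]

order=[(1,4) → (2,3) → (3,3)]; open=[(0,4) g=4 f=9, (4,3) g=1 f=7, (5,4) g=1 f=9]; closed=[(1,4), (2,3), (2,4), (3,3), (3,4), (4,4)]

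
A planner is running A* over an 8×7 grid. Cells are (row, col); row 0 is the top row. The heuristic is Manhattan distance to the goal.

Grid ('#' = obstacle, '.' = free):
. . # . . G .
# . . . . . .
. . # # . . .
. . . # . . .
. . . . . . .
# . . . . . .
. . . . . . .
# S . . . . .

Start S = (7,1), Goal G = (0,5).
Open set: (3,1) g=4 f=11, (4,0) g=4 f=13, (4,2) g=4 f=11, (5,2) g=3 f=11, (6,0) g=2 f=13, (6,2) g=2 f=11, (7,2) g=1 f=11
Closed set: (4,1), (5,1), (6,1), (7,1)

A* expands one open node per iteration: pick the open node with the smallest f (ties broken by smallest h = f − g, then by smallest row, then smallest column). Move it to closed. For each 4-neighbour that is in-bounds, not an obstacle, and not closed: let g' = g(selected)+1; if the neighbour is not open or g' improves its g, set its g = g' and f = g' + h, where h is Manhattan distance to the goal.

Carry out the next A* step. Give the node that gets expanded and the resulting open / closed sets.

step 1: expand (3,1) (f=11, h=7) → closed; open now [(2,1) g=5 f=11, (3,0) g=5 f=13, (3,2) g=5 f=11, (4,0) g=4 f=13, (4,2) g=4 f=11, (5,2) g=3 f=11, (6,0) g=2 f=13, (6,2) g=2 f=11, (7,2) g=1 f=11]

expanded=(3,1); open=[(2,1) g=5 f=11, (3,0) g=5 f=13, (3,2) g=5 f=11, (4,0) g=4 f=13, (4,2) g=4 f=11, (5,2) g=3 f=11, (6,0) g=2 f=13, (6,2) g=2 f=11, (7,2) g=1 f=11]; closed=[(3,1), (4,1), (5,1), (6,1), (7,1)]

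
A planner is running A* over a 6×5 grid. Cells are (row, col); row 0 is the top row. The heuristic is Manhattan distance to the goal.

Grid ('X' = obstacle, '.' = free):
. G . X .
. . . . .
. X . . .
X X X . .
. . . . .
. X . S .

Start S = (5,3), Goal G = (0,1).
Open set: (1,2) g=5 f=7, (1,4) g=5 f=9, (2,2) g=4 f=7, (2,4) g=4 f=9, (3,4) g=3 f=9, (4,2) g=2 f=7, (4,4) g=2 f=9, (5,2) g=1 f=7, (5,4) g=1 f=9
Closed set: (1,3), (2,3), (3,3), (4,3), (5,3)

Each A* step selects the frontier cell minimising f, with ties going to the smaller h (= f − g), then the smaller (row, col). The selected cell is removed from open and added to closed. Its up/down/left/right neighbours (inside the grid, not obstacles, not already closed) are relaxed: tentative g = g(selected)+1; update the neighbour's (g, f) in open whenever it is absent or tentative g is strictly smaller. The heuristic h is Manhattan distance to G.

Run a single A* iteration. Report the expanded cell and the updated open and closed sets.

expanded=(1,2); open=[(0,2) g=6 f=7, (1,1) g=6 f=7, (1,4) g=5 f=9, (2,2) g=4 f=7, (2,4) g=4 f=9, (3,4) g=3 f=9, (4,2) g=2 f=7, (4,4) g=2 f=9, (5,2) g=1 f=7, (5,4) g=1 f=9]; closed=[(1,2), (1,3), (2,3), (3,3), (4,3), (5,3)]

step 1: expand (1,2) (f=7, h=2) → closed; open now [(0,2) g=6 f=7, (1,1) g=6 f=7, (1,4) g=5 f=9, (2,2) g=4 f=7, (2,4) g=4 f=9, (3,4) g=3 f=9, (4,2) g=2 f=7, (4,4) g=2 f=9, (5,2) g=1 f=7, (5,4) g=1 f=9]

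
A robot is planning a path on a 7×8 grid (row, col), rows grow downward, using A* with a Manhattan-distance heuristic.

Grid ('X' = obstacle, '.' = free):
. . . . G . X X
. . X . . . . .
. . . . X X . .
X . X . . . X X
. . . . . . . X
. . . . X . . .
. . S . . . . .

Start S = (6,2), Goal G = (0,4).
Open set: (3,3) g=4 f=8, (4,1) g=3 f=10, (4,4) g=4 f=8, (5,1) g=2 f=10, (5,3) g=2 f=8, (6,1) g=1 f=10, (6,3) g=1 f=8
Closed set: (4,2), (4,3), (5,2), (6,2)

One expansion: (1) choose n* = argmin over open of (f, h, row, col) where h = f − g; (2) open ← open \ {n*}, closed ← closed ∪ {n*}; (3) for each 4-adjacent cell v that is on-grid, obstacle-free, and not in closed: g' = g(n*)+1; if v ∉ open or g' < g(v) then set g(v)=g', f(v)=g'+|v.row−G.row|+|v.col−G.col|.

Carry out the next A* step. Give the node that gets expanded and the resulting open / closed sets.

step 1: expand (3,3) (f=8, h=4) → closed; open now [(2,3) g=5 f=8, (3,4) g=5 f=8, (4,1) g=3 f=10, (4,4) g=4 f=8, (5,1) g=2 f=10, (5,3) g=2 f=8, (6,1) g=1 f=10, (6,3) g=1 f=8]

expanded=(3,3); open=[(2,3) g=5 f=8, (3,4) g=5 f=8, (4,1) g=3 f=10, (4,4) g=4 f=8, (5,1) g=2 f=10, (5,3) g=2 f=8, (6,1) g=1 f=10, (6,3) g=1 f=8]; closed=[(3,3), (4,2), (4,3), (5,2), (6,2)]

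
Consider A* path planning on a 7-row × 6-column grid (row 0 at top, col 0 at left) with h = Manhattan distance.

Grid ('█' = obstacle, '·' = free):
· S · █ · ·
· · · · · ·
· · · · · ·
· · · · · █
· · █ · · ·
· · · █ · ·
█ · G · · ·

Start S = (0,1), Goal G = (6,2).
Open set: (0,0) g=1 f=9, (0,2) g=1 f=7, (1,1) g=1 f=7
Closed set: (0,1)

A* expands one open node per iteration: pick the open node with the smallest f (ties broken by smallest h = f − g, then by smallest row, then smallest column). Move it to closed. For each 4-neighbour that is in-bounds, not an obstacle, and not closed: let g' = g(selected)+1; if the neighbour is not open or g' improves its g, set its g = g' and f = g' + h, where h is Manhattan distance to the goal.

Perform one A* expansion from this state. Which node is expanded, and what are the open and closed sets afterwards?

expanded=(0,2); open=[(0,0) g=1 f=9, (1,1) g=1 f=7, (1,2) g=2 f=7]; closed=[(0,1), (0,2)]

step 1: expand (0,2) (f=7, h=6) → closed; open now [(0,0) g=1 f=9, (1,1) g=1 f=7, (1,2) g=2 f=7]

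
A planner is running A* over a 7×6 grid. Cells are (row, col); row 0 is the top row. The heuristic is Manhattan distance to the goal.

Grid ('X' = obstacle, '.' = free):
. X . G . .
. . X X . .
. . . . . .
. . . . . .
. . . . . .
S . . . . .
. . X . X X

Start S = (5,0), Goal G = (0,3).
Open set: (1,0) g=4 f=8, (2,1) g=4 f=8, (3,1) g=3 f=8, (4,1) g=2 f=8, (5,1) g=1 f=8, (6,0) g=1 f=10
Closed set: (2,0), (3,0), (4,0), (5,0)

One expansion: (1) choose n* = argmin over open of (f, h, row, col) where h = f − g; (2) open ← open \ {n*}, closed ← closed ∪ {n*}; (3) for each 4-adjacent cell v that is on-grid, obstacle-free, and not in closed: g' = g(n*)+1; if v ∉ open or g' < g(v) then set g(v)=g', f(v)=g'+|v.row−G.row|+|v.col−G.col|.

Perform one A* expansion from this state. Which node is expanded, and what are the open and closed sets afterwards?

expanded=(1,0); open=[(0,0) g=5 f=8, (1,1) g=5 f=8, (2,1) g=4 f=8, (3,1) g=3 f=8, (4,1) g=2 f=8, (5,1) g=1 f=8, (6,0) g=1 f=10]; closed=[(1,0), (2,0), (3,0), (4,0), (5,0)]

step 1: expand (1,0) (f=8, h=4) → closed; open now [(0,0) g=5 f=8, (1,1) g=5 f=8, (2,1) g=4 f=8, (3,1) g=3 f=8, (4,1) g=2 f=8, (5,1) g=1 f=8, (6,0) g=1 f=10]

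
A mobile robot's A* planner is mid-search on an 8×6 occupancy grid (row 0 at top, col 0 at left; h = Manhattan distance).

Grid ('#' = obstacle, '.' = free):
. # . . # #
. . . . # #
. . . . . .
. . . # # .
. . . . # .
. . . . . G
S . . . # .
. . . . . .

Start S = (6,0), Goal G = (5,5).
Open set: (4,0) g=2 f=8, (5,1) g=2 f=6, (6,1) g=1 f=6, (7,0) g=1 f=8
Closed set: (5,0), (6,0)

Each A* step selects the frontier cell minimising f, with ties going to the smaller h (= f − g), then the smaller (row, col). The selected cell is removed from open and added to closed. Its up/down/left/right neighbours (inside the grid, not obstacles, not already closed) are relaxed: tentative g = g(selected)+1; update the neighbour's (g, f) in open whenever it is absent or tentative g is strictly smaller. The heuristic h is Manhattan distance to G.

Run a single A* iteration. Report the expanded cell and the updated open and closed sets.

step 1: expand (5,1) (f=6, h=4) → closed; open now [(4,0) g=2 f=8, (4,1) g=3 f=8, (5,2) g=3 f=6, (6,1) g=1 f=6, (7,0) g=1 f=8]

expanded=(5,1); open=[(4,0) g=2 f=8, (4,1) g=3 f=8, (5,2) g=3 f=6, (6,1) g=1 f=6, (7,0) g=1 f=8]; closed=[(5,0), (5,1), (6,0)]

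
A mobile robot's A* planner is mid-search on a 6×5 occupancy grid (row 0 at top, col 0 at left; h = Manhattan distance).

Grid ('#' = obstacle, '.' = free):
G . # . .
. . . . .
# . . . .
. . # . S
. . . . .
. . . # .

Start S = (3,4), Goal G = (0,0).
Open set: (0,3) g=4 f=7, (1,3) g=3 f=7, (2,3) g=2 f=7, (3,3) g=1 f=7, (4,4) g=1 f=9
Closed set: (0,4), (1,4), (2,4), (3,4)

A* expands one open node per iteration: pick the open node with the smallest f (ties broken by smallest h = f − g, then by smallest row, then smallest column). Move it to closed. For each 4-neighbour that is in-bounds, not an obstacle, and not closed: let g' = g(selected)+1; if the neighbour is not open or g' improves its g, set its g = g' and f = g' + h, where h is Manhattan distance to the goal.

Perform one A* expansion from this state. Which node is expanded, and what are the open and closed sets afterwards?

step 1: expand (0,3) (f=7, h=3) → closed; open now [(1,3) g=3 f=7, (2,3) g=2 f=7, (3,3) g=1 f=7, (4,4) g=1 f=9]

expanded=(0,3); open=[(1,3) g=3 f=7, (2,3) g=2 f=7, (3,3) g=1 f=7, (4,4) g=1 f=9]; closed=[(0,3), (0,4), (1,4), (2,4), (3,4)]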